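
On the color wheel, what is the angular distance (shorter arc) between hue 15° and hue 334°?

41°

|15 − 334| = 319.
The shorter arc is 360 − 319 = 41°.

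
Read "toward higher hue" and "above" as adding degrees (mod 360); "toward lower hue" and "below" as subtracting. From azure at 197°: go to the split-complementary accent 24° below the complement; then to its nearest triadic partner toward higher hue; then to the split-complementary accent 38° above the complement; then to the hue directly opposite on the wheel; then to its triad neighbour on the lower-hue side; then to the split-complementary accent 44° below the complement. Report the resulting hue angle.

167°

197 + 156 = 353°   (split-comp 24° ↓)
353 + 120 = 473 → 473 − 360 = 113°   (triadic ↑)
113 + 218 = 331°   (split-comp 38° ↑)
331 + 180 = 511 → 511 − 360 = 151°   (complement)
151 − 120 = 31°   (triadic ↓)
31 + 136 = 167°   (split-comp 44° ↓)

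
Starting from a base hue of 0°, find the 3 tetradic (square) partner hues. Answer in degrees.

90°, 180°, 270°

A square tetradic scheme places four hues every 90°.
0 + 90 = 90°
0 + 180 = 180°
0 + 270 = 270°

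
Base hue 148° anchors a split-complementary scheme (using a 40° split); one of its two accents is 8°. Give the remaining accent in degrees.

288°

Split-complementary hues sit 40° either side of the complement.
Complement of the base 148°: 148 + 180 = 328°
The given accent 8° is 40° one side of 328°; the other accent sits 40° the other side: 328 − 40 = 288°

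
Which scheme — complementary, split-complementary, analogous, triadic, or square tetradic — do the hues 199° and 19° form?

Sort the hues: 19°, 199°.
Successive gaps around the wheel: 180°, 180°.
Two hues 180° apart are complementary.

complementary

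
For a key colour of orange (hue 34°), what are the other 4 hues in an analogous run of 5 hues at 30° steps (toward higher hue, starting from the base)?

Analogous hues sit every 30° along the wheel.
34 + 30 = 64°
34 + 60 = 94°
34 + 90 = 124°
34 + 120 = 154°

64°, 94°, 124°, 154°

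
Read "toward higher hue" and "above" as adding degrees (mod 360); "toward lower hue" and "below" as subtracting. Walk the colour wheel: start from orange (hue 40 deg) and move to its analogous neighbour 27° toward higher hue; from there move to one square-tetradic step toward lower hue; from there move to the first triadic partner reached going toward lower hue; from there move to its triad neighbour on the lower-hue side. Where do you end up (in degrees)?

97°

+27° (analog 27° ↑): 40 + 27 = 67°
−90° (square ↓): 67 − 90 = -23 → -23 + 360 = 337°
−120° (triadic ↓): 337 − 120 = 217°
−120° (triadic ↓): 217 − 120 = 97°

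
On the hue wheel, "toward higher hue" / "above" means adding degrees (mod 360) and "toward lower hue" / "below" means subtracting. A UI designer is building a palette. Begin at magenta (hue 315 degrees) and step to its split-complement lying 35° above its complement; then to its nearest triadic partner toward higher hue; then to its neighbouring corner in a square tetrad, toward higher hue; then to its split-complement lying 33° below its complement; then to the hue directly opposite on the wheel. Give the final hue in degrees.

+215° (split-comp 35° ↑): 315 + 215 = 530 → 530 − 360 = 170°
+120° (triadic ↑): 170 + 120 = 290°
+90° (square ↑): 290 + 90 = 380 → 380 − 360 = 20°
+147° (split-comp 33° ↓): 20 + 147 = 167°
+180° (complement): 167 + 180 = 347°

347°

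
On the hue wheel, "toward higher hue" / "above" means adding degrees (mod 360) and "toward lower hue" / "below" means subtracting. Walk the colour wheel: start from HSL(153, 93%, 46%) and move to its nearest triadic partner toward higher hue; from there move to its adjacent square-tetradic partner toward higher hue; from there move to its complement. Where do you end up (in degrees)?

triadic ↑ +120°: 153 + 120 = 273°
square ↑ +90°: 273 + 90 = 363 → 363 − 360 = 3°
complement +180°: 3 + 180 = 183°

183°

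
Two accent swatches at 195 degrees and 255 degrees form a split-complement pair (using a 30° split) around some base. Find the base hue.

The accents sit 30° either side of the complement, so the complement is their short-arc midpoint on the wheel.
Short-arc midpoint of 195° and 255°: 225°.
Base is 180° from the complement: 225 − 180 = 45°

45°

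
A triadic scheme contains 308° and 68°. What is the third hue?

A triad spaces three hues 120° apart.
The full set is {68°, 188°, 308°}.

188°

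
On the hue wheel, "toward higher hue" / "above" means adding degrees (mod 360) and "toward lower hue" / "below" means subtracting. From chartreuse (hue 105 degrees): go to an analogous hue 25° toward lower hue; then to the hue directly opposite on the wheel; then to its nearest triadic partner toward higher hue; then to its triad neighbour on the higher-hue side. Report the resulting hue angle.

140°

105 − 25 = 80°   (analog 25° ↓)
80 + 180 = 260°   (complement)
260 + 120 = 380 → 380 − 360 = 20°   (triadic ↑)
20 + 120 = 140°   (triadic ↑)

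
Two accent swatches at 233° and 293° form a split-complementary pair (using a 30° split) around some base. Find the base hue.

The accents sit 30° either side of the complement, so the complement is their short-arc midpoint on the wheel.
Short-arc midpoint of 233° and 293°: 263°.
Base is 180° from the complement: 263 − 180 = 83°

83°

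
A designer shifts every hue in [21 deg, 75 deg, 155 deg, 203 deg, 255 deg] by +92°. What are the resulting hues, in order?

21 + 92 = 113°
75 + 92 = 167°
155 + 92 = 247°
203 + 92 = 295°
255 + 92 = 347°

113°, 167°, 247°, 295°, 347°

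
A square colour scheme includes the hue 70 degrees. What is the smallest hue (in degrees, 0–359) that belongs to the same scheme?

A square tetradic scheme places four hues every 90°.
The full set through 70° is {70°, 160°, 250°, 340°}.

70°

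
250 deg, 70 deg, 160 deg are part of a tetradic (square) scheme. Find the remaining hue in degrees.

A square tetradic scheme places four hues every 90°.
The full set through 70° is {70°, 160°, 250°, 340°}.
Given {70°, 160°, 250°}, the missing hue is 340°.

340°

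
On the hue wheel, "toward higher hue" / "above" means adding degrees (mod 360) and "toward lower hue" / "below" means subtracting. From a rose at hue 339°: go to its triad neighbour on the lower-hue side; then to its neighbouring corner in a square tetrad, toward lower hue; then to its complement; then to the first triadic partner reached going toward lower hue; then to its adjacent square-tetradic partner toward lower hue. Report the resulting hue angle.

−120° (triadic ↓): 339 − 120 = 219°
−90° (square ↓): 219 − 90 = 129°
+180° (complement): 129 + 180 = 309°
−120° (triadic ↓): 309 − 120 = 189°
−90° (square ↓): 189 − 90 = 99°

99°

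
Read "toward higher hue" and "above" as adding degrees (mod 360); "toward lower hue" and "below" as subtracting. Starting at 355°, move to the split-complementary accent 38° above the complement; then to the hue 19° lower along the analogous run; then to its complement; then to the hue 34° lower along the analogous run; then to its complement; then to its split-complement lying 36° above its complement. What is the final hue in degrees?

355 + 218 = 573 → 573 − 360 = 213°   (split-comp 38° ↑)
213 − 19 = 194°   (analog 19° ↓)
194 + 180 = 374 → 374 − 360 = 14°   (complement)
14 − 34 = -20 → -20 + 360 = 340°   (analog 34° ↓)
340 + 180 = 520 → 520 − 360 = 160°   (complement)
160 + 216 = 376 → 376 − 360 = 16°   (split-comp 36° ↑)

16°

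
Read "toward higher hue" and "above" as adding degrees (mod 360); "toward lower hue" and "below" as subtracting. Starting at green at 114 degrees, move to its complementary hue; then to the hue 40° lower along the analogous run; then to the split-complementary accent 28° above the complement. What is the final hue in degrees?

102°

+180° (complement): 114 + 180 = 294°
−40° (analog 40° ↓): 294 − 40 = 254°
+208° (split-comp 28° ↑): 254 + 208 = 462 → 462 − 360 = 102°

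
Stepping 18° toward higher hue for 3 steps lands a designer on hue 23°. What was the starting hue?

3 steps of 18° (toward higher hue) give a net shift of +54°.
Start = end − shift: 23 − 54 = -31 → -31 + 360 = 329°

329°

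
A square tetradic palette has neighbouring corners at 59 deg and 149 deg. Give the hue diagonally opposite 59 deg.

A square tetradic scheme places four hues 90° apart; opposite corners are 180° apart.
59 + 180 = 239°

239°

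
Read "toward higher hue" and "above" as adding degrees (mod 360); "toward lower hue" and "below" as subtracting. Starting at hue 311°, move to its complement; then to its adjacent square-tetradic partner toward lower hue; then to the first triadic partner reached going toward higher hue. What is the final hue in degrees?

+180° (complement): 311 + 180 = 491 → 491 − 360 = 131°
−90° (square ↓): 131 − 90 = 41°
+120° (triadic ↑): 41 + 120 = 161°

161°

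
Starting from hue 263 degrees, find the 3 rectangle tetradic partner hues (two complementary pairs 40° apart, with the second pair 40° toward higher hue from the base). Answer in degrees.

A rectangular tetradic uses two complementary pairs 40° apart: offsets 0°, 40°, 180°, 220°.
263 + 40 = 303°
263 + 180 = 443 → 443 − 360 = 83°
263 + 220 = 483 → 483 − 360 = 123°

303°, 83° and 123°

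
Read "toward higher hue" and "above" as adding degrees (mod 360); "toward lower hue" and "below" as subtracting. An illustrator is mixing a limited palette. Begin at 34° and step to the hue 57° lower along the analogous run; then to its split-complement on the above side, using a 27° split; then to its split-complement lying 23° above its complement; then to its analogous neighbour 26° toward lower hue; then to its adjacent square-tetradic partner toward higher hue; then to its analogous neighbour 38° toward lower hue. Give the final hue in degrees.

34 − 57 = -23 → -23 + 360 = 337°   (analog 57° ↓)
337 + 207 = 544 → 544 − 360 = 184°   (split-comp 27° ↑)
184 + 203 = 387 → 387 − 360 = 27°   (split-comp 23° ↑)
27 − 26 = 1°   (analog 26° ↓)
1 + 90 = 91°   (square ↑)
91 − 38 = 53°   (analog 38° ↓)

53°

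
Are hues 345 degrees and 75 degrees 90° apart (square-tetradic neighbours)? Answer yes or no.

yes

Angular distance: |345 − 75| = 270; shorter arc = 360 − 270 = 90°.
90° apart (square-tetradic neighbours) requires 90°.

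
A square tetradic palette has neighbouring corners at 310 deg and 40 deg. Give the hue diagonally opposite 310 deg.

A square tetradic scheme places four hues 90° apart; opposite corners are 180° apart.
310 + 180 = 490 → 490 − 360 = 130°

130°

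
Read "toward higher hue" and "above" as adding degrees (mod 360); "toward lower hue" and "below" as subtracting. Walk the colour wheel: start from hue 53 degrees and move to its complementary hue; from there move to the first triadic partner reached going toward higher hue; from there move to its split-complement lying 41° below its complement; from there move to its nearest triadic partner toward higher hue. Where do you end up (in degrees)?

53 + 180 = 233°   (complement)
233 + 120 = 353°   (triadic ↑)
353 + 139 = 492 → 492 − 360 = 132°   (split-comp 41° ↓)
132 + 120 = 252°   (triadic ↑)

252°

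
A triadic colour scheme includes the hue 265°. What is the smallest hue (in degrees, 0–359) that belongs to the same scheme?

25°

A triad places three hues 120° apart.
The full set through 265° is {25°, 145°, 265°}.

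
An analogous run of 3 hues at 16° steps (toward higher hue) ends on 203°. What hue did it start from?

2 steps of 16° (toward higher hue) give a net shift of +32°.
Start = end − shift: 203 − 32 = 171°

171°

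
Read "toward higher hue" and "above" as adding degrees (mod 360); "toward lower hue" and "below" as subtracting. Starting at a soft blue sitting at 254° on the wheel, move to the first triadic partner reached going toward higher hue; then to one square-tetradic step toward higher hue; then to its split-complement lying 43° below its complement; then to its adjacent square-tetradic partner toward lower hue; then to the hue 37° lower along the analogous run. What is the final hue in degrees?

114°

+120° (triadic ↑): 254 + 120 = 374 → 374 − 360 = 14°
+90° (square ↑): 14 + 90 = 104°
+137° (split-comp 43° ↓): 104 + 137 = 241°
−90° (square ↓): 241 − 90 = 151°
−37° (analog 37° ↓): 151 − 37 = 114°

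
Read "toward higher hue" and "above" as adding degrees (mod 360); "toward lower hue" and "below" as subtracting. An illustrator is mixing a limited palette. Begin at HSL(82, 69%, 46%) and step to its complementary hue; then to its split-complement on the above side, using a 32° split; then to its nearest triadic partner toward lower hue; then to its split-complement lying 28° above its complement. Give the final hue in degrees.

82 + 180 = 262°   (complement)
262 + 212 = 474 → 474 − 360 = 114°   (split-comp 32° ↑)
114 − 120 = -6 → -6 + 360 = 354°   (triadic ↓)
354 + 208 = 562 → 562 − 360 = 202°   (split-comp 28° ↑)

202°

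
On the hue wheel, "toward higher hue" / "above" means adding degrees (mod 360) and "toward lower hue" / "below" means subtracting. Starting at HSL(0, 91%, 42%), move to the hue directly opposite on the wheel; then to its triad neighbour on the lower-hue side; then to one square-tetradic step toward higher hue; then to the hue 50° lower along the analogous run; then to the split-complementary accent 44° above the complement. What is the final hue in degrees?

324°

complement +180°: 0 + 180 = 180°
triadic ↓ −120°: 180 − 120 = 60°
square ↑ +90°: 60 + 90 = 150°
analog 50° ↓ −50°: 150 − 50 = 100°
split-comp 44° ↑ +224°: 100 + 224 = 324°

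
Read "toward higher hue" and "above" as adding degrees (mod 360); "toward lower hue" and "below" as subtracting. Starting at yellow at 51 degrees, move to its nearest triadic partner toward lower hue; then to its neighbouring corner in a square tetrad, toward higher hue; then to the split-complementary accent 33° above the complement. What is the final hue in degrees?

51 − 120 = -69 → -69 + 360 = 291°   (triadic ↓)
291 + 90 = 381 → 381 − 360 = 21°   (square ↑)
21 + 213 = 234°   (split-comp 33° ↑)

234°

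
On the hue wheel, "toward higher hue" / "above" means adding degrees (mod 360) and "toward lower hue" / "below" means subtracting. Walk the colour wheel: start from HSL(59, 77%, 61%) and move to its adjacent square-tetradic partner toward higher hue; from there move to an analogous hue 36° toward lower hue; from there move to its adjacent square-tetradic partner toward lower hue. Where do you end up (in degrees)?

+90° (square ↑): 59 + 90 = 149°
−36° (analog 36° ↓): 149 − 36 = 113°
−90° (square ↓): 113 − 90 = 23°

23°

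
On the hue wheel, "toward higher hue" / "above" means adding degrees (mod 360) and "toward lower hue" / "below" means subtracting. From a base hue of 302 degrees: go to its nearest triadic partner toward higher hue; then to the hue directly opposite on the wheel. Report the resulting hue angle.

302 + 120 = 422 → 422 − 360 = 62°   (triadic ↑)
62 + 180 = 242°   (complement)

242°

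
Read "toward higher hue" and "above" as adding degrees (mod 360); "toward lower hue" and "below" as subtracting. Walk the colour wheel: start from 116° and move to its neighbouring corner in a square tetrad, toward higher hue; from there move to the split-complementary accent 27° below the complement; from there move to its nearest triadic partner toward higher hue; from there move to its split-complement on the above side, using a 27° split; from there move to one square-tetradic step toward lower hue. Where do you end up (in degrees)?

square ↑ +90°: 116 + 90 = 206°
split-comp 27° ↓ +153°: 206 + 153 = 359°
triadic ↑ +120°: 359 + 120 = 479 → 479 − 360 = 119°
split-comp 27° ↑ +207°: 119 + 207 = 326°
square ↓ −90°: 326 − 90 = 236°

236°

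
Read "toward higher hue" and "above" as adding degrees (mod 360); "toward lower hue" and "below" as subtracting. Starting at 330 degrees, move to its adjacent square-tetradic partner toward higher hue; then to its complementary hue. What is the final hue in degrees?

240°

+90° (square ↑): 330 + 90 = 420 → 420 − 360 = 60°
+180° (complement): 60 + 180 = 240°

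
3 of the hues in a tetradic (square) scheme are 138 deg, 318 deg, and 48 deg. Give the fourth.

A square tetradic scheme places four hues every 90°.
The full set through 48° is {48°, 138°, 228°, 318°}.
Given {48°, 138°, 318°}, the missing hue is 228°.

228°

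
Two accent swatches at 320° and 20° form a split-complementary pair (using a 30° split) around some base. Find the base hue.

170°

The accents sit 30° either side of the complement, so the complement is their short-arc midpoint on the wheel.
Short-arc midpoint of 320° and 20°: 350°.
Base is 180° from the complement: 350 − 180 = 170°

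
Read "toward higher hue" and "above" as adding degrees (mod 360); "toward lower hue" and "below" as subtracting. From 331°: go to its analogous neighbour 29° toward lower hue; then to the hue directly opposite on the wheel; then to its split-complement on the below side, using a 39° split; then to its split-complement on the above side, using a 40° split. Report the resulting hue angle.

123°

analog 29° ↓ −29°: 331 − 29 = 302°
complement +180°: 302 + 180 = 482 → 482 − 360 = 122°
split-comp 39° ↓ +141°: 122 + 141 = 263°
split-comp 40° ↑ +220°: 263 + 220 = 483 → 483 − 360 = 123°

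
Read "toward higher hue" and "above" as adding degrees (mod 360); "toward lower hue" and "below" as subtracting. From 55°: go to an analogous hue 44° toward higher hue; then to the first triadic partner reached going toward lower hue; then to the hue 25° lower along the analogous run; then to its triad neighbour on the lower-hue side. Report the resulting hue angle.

194°

analog 44° ↑ +44°: 55 + 44 = 99°
triadic ↓ −120°: 99 − 120 = -21 → -21 + 360 = 339°
analog 25° ↓ −25°: 339 − 25 = 314°
triadic ↓ −120°: 314 − 120 = 194°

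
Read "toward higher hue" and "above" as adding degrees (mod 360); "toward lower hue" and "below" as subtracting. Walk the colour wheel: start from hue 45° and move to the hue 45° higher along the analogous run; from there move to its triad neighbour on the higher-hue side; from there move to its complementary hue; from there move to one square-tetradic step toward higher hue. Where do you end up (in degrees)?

120°

analog 45° ↑ +45°: 45 + 45 = 90°
triadic ↑ +120°: 90 + 120 = 210°
complement +180°: 210 + 180 = 390 → 390 − 360 = 30°
square ↑ +90°: 30 + 90 = 120°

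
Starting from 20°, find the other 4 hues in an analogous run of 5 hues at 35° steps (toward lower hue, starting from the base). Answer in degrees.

345°, 310°, 275°, and 240°

Analogous hues sit every 35° along the wheel.
20 − 35 = -15 → -15 + 360 = 345°
20 − 70 = -50 → -50 + 360 = 310°
20 − 105 = -85 → -85 + 360 = 275°
20 − 140 = -120 → -120 + 360 = 240°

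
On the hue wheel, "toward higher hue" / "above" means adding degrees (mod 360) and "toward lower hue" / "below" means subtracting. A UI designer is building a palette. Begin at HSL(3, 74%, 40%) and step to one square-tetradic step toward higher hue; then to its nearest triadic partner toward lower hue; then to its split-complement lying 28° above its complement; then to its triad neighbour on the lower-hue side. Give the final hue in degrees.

square ↑ +90°: 3 + 90 = 93°
triadic ↓ −120°: 93 − 120 = -27 → -27 + 360 = 333°
split-comp 28° ↑ +208°: 333 + 208 = 541 → 541 − 360 = 181°
triadic ↓ −120°: 181 − 120 = 61°

61°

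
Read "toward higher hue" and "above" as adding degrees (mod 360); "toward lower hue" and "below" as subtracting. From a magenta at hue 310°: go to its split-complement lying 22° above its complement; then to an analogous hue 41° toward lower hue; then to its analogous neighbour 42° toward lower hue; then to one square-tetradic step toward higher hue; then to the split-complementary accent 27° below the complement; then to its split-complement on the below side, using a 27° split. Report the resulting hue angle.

310 + 202 = 512 → 512 − 360 = 152°   (split-comp 22° ↑)
152 − 41 = 111°   (analog 41° ↓)
111 − 42 = 69°   (analog 42° ↓)
69 + 90 = 159°   (square ↑)
159 + 153 = 312°   (split-comp 27° ↓)
312 + 153 = 465 → 465 − 360 = 105°   (split-comp 27° ↓)

105°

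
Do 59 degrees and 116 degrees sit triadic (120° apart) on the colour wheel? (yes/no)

Angular distance: |59 − 116| = 57 = 57°.
Triadic (120° apart) requires 120°.

no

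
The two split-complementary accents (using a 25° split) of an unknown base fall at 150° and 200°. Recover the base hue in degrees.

355°

The accents sit 25° either side of the complement, so the complement is their short-arc midpoint on the wheel.
Short-arc midpoint of 150° and 200°: 175°.
Base is 180° from the complement: 175 − 180 = -5 → -5 + 360 = 355°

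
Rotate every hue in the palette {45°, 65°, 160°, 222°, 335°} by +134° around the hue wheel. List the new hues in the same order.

179°, 199°, 294°, 356°, 109°

45 + 134 = 179°
65 + 134 = 199°
160 + 134 = 294°
222 + 134 = 356°
335 + 134 = 469 → 469 − 360 = 109°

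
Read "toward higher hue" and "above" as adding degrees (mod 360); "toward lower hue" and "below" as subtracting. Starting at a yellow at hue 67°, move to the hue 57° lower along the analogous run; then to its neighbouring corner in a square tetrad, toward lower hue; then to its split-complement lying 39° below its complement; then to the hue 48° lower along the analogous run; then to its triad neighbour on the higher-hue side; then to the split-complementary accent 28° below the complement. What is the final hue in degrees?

analog 57° ↓ −57°: 67 − 57 = 10°
square ↓ −90°: 10 − 90 = -80 → -80 + 360 = 280°
split-comp 39° ↓ +141°: 280 + 141 = 421 → 421 − 360 = 61°
analog 48° ↓ −48°: 61 − 48 = 13°
triadic ↑ +120°: 13 + 120 = 133°
split-comp 28° ↓ +152°: 133 + 152 = 285°

285°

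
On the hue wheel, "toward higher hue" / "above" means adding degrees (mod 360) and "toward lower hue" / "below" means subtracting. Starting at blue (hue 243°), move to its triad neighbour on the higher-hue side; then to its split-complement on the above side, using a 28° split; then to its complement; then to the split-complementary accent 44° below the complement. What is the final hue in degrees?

167°

243 + 120 = 363 → 363 − 360 = 3°   (triadic ↑)
3 + 208 = 211°   (split-comp 28° ↑)
211 + 180 = 391 → 391 − 360 = 31°   (complement)
31 + 136 = 167°   (split-comp 44° ↓)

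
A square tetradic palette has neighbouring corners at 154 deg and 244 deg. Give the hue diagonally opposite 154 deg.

334°

A square tetradic scheme places four hues 90° apart; opposite corners are 180° apart.
154 + 180 = 334°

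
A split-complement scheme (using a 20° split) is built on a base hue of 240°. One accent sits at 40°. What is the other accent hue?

80°

Split-complementary hues sit 20° either side of the complement.
Complement of the base 240°: 240 + 180 = 420 → 420 − 360 = 60°
The given accent 40° is 20° one side of 60°; the other accent sits 20° the other side: 60 + 20 = 80°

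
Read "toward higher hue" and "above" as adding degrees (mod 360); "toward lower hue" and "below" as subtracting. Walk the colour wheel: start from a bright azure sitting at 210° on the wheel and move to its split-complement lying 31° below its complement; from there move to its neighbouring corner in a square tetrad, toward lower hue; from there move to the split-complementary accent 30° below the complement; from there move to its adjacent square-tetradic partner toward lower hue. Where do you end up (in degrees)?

329°

split-comp 31° ↓ +149°: 210 + 149 = 359°
square ↓ −90°: 359 − 90 = 269°
split-comp 30° ↓ +150°: 269 + 150 = 419 → 419 − 360 = 59°
square ↓ −90°: 59 − 90 = -31 → -31 + 360 = 329°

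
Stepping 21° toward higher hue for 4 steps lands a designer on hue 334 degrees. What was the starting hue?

250°

4 steps of 21° (toward higher hue) give a net shift of +84°.
Start = end − shift: 334 − 84 = 250°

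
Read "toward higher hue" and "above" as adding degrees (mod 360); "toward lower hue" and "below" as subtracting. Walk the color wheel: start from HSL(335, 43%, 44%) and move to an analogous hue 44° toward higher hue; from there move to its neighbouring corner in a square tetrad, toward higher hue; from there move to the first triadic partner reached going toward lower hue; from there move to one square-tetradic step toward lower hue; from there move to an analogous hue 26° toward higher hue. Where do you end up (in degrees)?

285°

+44° (analog 44° ↑): 335 + 44 = 379 → 379 − 360 = 19°
+90° (square ↑): 19 + 90 = 109°
−120° (triadic ↓): 109 − 120 = -11 → -11 + 360 = 349°
−90° (square ↓): 349 − 90 = 259°
+26° (analog 26° ↑): 259 + 26 = 285°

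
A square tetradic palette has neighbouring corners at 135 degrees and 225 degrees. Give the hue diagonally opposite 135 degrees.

A square tetradic scheme places four hues 90° apart; opposite corners are 180° apart.
135 + 180 = 315°

315°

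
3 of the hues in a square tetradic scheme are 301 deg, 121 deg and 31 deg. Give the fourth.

211°

A square tetradic scheme places four hues every 90°.
The full set through 31° is {31°, 121°, 211°, 301°}.
Given {31°, 121°, 301°}, the missing hue is 211°.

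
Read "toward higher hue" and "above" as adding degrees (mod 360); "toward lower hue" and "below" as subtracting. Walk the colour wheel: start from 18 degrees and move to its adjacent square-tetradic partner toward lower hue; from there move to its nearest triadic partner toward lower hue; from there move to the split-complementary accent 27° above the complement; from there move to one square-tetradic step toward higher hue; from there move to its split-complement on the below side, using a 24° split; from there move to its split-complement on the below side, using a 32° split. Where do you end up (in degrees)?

square ↓ −90°: 18 − 90 = -72 → -72 + 360 = 288°
triadic ↓ −120°: 288 − 120 = 168°
split-comp 27° ↑ +207°: 168 + 207 = 375 → 375 − 360 = 15°
square ↑ +90°: 15 + 90 = 105°
split-comp 24° ↓ +156°: 105 + 156 = 261°
split-comp 32° ↓ +148°: 261 + 148 = 409 → 409 − 360 = 49°

49°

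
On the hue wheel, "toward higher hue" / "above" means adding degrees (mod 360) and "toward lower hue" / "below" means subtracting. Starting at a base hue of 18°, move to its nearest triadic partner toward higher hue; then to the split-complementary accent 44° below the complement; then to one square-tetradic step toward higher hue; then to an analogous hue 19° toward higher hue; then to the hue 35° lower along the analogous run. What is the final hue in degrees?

triadic ↑ +120°: 18 + 120 = 138°
split-comp 44° ↓ +136°: 138 + 136 = 274°
square ↑ +90°: 274 + 90 = 364 → 364 − 360 = 4°
analog 19° ↑ +19°: 4 + 19 = 23°
analog 35° ↓ −35°: 23 − 35 = -12 → -12 + 360 = 348°

348°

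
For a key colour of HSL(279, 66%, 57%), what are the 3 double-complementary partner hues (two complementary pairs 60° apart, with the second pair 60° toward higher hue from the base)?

339°, 99°, and 159°

279 + 60 = 339°
279 + 180 = 459 → 459 − 360 = 99°
279 + 240 = 519 → 519 − 360 = 159°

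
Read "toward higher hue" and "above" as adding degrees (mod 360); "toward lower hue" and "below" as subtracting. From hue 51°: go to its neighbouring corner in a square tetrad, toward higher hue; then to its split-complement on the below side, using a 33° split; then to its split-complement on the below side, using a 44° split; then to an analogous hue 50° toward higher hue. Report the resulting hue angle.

114°

+90° (square ↑): 51 + 90 = 141°
+147° (split-comp 33° ↓): 141 + 147 = 288°
+136° (split-comp 44° ↓): 288 + 136 = 424 → 424 − 360 = 64°
+50° (analog 50° ↑): 64 + 50 = 114°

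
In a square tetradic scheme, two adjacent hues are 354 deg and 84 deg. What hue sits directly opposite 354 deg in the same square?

174°

A square tetradic scheme places four hues 90° apart; opposite corners are 180° apart.
354 + 180 = 534 → 534 − 360 = 174°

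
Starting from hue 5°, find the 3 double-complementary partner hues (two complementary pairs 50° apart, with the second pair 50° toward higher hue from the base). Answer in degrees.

55°, 185°, and 235°

A rectangular tetradic uses two complementary pairs 50° apart: offsets 0°, 50°, 180°, 230°.
5 + 50 = 55°
5 + 180 = 185°
5 + 230 = 235°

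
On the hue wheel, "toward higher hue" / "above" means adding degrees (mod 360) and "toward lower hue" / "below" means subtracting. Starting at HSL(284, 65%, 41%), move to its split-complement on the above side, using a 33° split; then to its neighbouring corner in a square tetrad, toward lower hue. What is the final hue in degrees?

284 + 213 = 497 → 497 − 360 = 137°   (split-comp 33° ↑)
137 − 90 = 47°   (square ↓)

47°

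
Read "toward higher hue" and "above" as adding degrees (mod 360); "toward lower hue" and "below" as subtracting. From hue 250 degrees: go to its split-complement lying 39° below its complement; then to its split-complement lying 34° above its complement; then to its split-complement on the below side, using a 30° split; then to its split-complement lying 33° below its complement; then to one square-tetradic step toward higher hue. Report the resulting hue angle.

272°

+141° (split-comp 39° ↓): 250 + 141 = 391 → 391 − 360 = 31°
+214° (split-comp 34° ↑): 31 + 214 = 245°
+150° (split-comp 30° ↓): 245 + 150 = 395 → 395 − 360 = 35°
+147° (split-comp 33° ↓): 35 + 147 = 182°
+90° (square ↑): 182 + 90 = 272°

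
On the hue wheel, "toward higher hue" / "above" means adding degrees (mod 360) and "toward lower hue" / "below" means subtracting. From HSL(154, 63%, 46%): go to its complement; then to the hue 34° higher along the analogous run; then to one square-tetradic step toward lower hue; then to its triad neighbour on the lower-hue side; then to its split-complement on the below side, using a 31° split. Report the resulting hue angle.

154 + 180 = 334°   (complement)
334 + 34 = 368 → 368 − 360 = 8°   (analog 34° ↑)
8 − 90 = -82 → -82 + 360 = 278°   (square ↓)
278 − 120 = 158°   (triadic ↓)
158 + 149 = 307°   (split-comp 31° ↓)

307°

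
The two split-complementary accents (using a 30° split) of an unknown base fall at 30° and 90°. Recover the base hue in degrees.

240°

The accents sit 30° either side of the complement, so the complement is their short-arc midpoint on the wheel.
Short-arc midpoint of 30° and 90°: 60°.
Base is 180° from the complement: 60 − 180 = -120 → -120 + 360 = 240°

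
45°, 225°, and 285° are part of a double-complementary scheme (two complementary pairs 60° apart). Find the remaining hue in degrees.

105°

A rectangular tetradic uses two complementary pairs 60° apart: offsets 0°, 60°, 180°, 240°.
Among {45°, 225°, 285°}, 225° and 45° are a 180° pair.
The remaining hue 285° needs its own complement: 285 + 180 = 465 → 465 − 360 = 105°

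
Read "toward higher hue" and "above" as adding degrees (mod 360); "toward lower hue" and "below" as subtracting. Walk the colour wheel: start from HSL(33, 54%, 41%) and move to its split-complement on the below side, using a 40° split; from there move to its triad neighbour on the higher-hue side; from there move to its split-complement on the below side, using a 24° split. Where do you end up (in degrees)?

33 + 140 = 173°   (split-comp 40° ↓)
173 + 120 = 293°   (triadic ↑)
293 + 156 = 449 → 449 − 360 = 89°   (split-comp 24° ↓)

89°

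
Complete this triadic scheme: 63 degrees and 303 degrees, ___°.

183°

A triad places three hues 120° apart.
The full set through 63° is {63°, 183°, 303°}.
Given {63°, 303°}, the missing hue is 183°.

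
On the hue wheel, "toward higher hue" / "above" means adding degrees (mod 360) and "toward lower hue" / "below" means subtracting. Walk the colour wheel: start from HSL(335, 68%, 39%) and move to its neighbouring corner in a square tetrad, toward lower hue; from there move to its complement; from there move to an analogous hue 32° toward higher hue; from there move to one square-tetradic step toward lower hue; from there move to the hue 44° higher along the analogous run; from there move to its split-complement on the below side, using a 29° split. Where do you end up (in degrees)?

202°

335 − 90 = 245°   (square ↓)
245 + 180 = 425 → 425 − 360 = 65°   (complement)
65 + 32 = 97°   (analog 32° ↑)
97 − 90 = 7°   (square ↓)
7 + 44 = 51°   (analog 44° ↑)
51 + 151 = 202°   (split-comp 29° ↓)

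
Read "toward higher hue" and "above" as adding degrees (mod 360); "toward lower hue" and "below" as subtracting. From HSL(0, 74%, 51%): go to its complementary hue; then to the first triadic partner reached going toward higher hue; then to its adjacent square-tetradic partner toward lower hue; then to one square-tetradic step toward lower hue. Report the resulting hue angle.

120°

complement +180°: 0 + 180 = 180°
triadic ↑ +120°: 180 + 120 = 300°
square ↓ −90°: 300 − 90 = 210°
square ↓ −90°: 210 − 90 = 120°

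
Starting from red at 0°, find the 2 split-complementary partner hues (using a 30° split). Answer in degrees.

150° and 210°

Complement of 0°: 0 + 180 = 180°
180 − 30 = 150°
180 + 30 = 210°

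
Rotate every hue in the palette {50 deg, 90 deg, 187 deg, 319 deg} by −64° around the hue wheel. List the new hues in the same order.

346°, 26°, 123°, 255°

50 − 64 = -14 → -14 + 360 = 346°
90 − 64 = 26°
187 − 64 = 123°
319 − 64 = 255°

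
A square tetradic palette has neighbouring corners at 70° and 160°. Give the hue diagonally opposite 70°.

A square tetradic scheme places four hues 90° apart; opposite corners are 180° apart.
70 + 180 = 250°

250°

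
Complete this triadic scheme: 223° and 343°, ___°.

103°

A triad places three hues 120° apart.
The full set through 223° is {103°, 223°, 343°}.
Given {223°, 343°}, the missing hue is 103°.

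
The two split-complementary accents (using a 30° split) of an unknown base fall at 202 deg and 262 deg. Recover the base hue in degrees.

52°

The accents sit 30° either side of the complement, so the complement is their short-arc midpoint on the wheel.
Short-arc midpoint of 202° and 262°: 232°.
Base is 180° from the complement: 232 − 180 = 52°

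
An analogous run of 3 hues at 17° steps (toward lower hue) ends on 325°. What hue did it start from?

2 steps of 17° (toward lower hue) give a net shift of −34°.
Start = end − shift: 325 + 34 = 359°

359°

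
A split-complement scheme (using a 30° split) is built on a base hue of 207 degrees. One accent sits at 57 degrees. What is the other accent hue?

Split-complementary hues sit 30° either side of the complement.
Complement of the base 207°: 207 + 180 = 387 → 387 − 360 = 27°
The given accent 57° is 30° one side of 27°; the other accent sits 30° the other side: 27 − 30 = -3 → -3 + 360 = 357°

357°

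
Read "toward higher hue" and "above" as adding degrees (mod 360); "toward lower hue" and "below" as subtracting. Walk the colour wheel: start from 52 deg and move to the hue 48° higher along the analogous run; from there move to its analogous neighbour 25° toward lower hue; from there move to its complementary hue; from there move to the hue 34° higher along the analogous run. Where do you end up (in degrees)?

289°

52 + 48 = 100°   (analog 48° ↑)
100 − 25 = 75°   (analog 25° ↓)
75 + 180 = 255°   (complement)
255 + 34 = 289°   (analog 34° ↑)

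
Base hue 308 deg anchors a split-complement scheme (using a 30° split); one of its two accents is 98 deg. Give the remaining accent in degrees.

158°

Split-complementary hues sit 30° either side of the complement.
Complement of the base 308°: 308 + 180 = 488 → 488 − 360 = 128°
The given accent 98° is 30° one side of 128°; the other accent sits 30° the other side: 128 + 30 = 158°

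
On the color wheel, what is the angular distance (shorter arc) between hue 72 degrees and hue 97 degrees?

25°

|72 − 97| = 25.
25 ≤ 180, so the shorter arc is 25°.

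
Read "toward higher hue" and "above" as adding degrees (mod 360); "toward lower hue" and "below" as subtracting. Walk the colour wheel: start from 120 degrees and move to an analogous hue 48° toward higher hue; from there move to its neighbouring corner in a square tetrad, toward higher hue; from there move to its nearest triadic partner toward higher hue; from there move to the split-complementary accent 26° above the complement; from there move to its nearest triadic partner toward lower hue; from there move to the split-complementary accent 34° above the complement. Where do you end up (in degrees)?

318°

analog 48° ↑ +48°: 120 + 48 = 168°
square ↑ +90°: 168 + 90 = 258°
triadic ↑ +120°: 258 + 120 = 378 → 378 − 360 = 18°
split-comp 26° ↑ +206°: 18 + 206 = 224°
triadic ↓ −120°: 224 − 120 = 104°
split-comp 34° ↑ +214°: 104 + 214 = 318°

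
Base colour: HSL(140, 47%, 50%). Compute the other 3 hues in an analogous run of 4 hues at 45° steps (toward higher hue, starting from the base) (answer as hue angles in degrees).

185°, 230° and 275°

Analogous hues sit every 45° along the wheel.
140 + 45 = 185°
140 + 90 = 230°
140 + 135 = 275°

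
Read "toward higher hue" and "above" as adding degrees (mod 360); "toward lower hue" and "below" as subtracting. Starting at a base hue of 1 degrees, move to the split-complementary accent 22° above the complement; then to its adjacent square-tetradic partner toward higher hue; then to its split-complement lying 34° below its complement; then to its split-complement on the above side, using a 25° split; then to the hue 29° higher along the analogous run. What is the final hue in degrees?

313°

1 + 202 = 203°   (split-comp 22° ↑)
203 + 90 = 293°   (square ↑)
293 + 146 = 439 → 439 − 360 = 79°   (split-comp 34° ↓)
79 + 205 = 284°   (split-comp 25° ↑)
284 + 29 = 313°   (analog 29° ↑)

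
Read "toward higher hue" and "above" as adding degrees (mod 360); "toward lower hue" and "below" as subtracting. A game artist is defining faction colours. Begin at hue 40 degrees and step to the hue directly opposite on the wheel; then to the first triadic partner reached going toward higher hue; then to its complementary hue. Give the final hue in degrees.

complement +180°: 40 + 180 = 220°
triadic ↑ +120°: 220 + 120 = 340°
complement +180°: 340 + 180 = 520 → 520 − 360 = 160°

160°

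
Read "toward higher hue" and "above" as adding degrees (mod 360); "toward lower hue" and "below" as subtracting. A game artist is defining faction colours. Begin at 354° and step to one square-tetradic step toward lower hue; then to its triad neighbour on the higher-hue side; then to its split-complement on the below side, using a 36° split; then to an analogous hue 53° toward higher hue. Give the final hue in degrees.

221°

354 − 90 = 264°   (square ↓)
264 + 120 = 384 → 384 − 360 = 24°   (triadic ↑)
24 + 144 = 168°   (split-comp 36° ↓)
168 + 53 = 221°   (analog 53° ↑)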